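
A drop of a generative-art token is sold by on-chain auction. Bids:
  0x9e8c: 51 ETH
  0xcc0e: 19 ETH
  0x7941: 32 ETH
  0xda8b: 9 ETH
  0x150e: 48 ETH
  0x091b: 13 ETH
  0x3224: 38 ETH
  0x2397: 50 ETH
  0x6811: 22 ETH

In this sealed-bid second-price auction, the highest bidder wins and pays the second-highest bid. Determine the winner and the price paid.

Rule: the highest bidder wins and pays the second-highest bid.
Bids in order: 51 (0x9e8c) > 50 (0x2397) > 48 (0x150e) > 38 (0x3224) > 32 (0x7941) > 22 (0x6811) > …
Second-price: 0x9e8c pays 0x2397's bid of 50 ETH.

0x9e8c pays 50 ETH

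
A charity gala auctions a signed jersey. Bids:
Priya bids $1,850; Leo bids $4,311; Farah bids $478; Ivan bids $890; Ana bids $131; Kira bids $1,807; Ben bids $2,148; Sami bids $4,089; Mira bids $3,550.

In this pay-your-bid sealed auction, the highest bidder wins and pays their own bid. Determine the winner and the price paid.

Leo pays $4,311

Pay-your-bid sealed auction: the highest bidder wins and pays their own bid.
Sorting bids: 4,311 (Leo) > 4,089 (Sami) > 3,550 (Mira) > 2,148 (Ben) > 1,850 (Priya) > 1,807 (Kira) > …
Leo is highest → pays own bid, $4,311.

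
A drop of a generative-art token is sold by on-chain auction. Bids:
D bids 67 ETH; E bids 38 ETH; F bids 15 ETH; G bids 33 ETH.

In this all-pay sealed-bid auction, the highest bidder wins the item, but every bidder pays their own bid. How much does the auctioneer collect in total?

All-pay sealed-bid auction: the highest bidder wins the item, but every bidder pays their own bid.
Bids ranked: 67 (D) > 38 (E) > 33 (G) > 15 (F)
Every bidder forfeits their bid regardless of winning.
Revenue = 67 + 38 + 15 + 33 = 153 ETH.

Total revenue: 153 ETH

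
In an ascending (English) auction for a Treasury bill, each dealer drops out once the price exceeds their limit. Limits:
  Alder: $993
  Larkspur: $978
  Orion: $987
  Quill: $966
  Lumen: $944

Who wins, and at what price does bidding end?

Sorting limits: 993 (Alder) > 987 (Orion) > 978 (Larkspur) > 966 (Quill) > 944 (Lumen)
Orion is the last rival to drop out, at $987; Alder remains and wins at that price.

Alder wins at $987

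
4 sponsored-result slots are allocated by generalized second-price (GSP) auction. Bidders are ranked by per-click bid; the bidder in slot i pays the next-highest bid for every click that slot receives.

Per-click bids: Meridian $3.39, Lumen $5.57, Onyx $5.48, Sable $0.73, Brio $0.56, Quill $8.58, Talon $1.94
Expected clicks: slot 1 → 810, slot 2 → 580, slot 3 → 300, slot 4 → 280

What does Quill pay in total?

Quill pays $4511.70

Ranked by bid: $8.58 (Quill) > $5.57 (Lumen) > $5.48 (Onyx) > $3.39 (Meridian) > $1.94 (Talon) > …
Quill holds slot 1 → pays next bid $5.57 × 810 clicks = $4511.70.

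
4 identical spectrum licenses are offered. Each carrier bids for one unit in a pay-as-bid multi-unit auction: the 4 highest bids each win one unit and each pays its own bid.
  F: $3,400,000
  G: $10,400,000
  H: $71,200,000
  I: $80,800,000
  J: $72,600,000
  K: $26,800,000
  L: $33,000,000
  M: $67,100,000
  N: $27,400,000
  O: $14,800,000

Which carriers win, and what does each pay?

Ordering the bids: 80,800,000 (I), 72,600,000 (J), 71,200,000 (H), 67,100,000 (M), 33,000,000 (L), 27,400,000 (N), …
The 4 highest are I, J, H, M.
Each winner pays its own bid: I $80,800,000, J $72,600,000, H $71,200,000, M $67,100,000.

I $80,800,000, J $72,600,000, H $71,200,000, M $67,100,000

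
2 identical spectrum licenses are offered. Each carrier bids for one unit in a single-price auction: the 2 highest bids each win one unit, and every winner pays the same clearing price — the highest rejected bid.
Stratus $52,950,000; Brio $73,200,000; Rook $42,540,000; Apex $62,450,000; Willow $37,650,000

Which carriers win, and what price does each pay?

Bids ranked high→low: 73,200,000 (Brio), 62,450,000 (Apex), 52,950,000 (Stratus), 42,540,000 (Rook), …
Winners (2 units): Brio, Apex.
Highest unsuccessful bid: $52,950,000 → clearing price.

Brio, Apex; each pays $52,950,000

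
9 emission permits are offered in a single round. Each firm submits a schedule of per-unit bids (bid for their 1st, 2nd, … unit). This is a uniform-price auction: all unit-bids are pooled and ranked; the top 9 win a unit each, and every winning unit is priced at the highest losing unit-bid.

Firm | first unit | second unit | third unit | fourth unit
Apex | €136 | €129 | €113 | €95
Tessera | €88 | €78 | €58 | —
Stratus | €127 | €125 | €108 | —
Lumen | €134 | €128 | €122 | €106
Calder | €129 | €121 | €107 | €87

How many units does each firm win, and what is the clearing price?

Apex 2, Calder 2, Lumen 3, Stratus 2; clearing price €113

All unit-bids, highest first — top 9: 136 (Apex-1), 134 (Lumen-1), 129 (Apex-2), 129 (Calder-1), 128 (Lumen-2), 127 (Stratus-1), 125 (Stratus-2), 122 (Lumen-3), 121 (Calder-2)
First bid not allocated: €113.
Allocation: Apex 2, Calder 2, Lumen 3, Stratus 2.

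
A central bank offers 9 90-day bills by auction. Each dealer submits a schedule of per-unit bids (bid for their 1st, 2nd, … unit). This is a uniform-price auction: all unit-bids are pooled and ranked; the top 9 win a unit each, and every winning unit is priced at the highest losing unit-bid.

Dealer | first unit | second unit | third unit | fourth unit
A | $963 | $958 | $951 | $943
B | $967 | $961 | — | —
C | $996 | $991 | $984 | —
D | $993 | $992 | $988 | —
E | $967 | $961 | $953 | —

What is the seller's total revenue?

Total revenue: $8,649

Pooled unit-bids ranked (top 9): 996 (C-1), 993 (D-1), 992 (D-2), 991 (C-2), 988 (D-3), 984 (C-3), 967 (B-1), 967 (E-1), 963 (A-1)
The (k+1)-th unit-bid is $961.
Allocation: A 1, B 1, C 3, D 3, E 1. Every unit priced at $961.
Revenue = 9 × 961 = $8,649.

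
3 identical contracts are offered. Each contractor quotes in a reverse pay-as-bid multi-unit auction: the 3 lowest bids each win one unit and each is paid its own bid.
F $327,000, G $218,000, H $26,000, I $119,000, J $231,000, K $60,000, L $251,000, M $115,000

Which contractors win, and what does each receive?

H $26,000, K $60,000, M $115,000

Ordering the bids: 26,000 (H), 60,000 (K), 115,000 (M), 119,000 (I), 218,000 (G), …
Winners (3 units): H, K, M.
Each winner is paid its own bid: H $26,000, K $60,000, M $115,000.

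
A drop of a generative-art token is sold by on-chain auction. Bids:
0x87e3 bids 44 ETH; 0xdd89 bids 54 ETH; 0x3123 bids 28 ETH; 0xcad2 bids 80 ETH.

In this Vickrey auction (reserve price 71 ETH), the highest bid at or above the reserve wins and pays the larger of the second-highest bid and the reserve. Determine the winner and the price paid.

0xcad2 pays 71 ETH

Bids in order: 80 (0xcad2) > 54 (0xdd89) > 44 (0x87e3) > 28 (0x3123)
0xcad2 has the top bid at or above the reserve (80 ETH).
max(second-highest 54 ETH, reserve 71 ETH) = 71 ETH.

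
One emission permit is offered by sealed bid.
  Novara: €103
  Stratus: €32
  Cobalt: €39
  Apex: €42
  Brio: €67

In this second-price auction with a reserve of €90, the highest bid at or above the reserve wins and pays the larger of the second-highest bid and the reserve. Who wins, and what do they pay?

Novara pays €90

Rule: the highest bid at or above the reserve wins and pays the larger of the second-highest bid and the reserve.
Bids ranked: 103 (Novara) > 67 (Brio) > 42 (Apex) > 39 (Cobalt) > 32 (Stratus)
Novara has the top bid at or above the reserve (€103).
max(second-highest €67, reserve €90) = €90.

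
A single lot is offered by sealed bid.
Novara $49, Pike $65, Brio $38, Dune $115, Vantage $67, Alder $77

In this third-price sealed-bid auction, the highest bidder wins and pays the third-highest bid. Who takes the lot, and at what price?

Third-price sealed-bid auction: the highest bidder wins and pays the third-highest bid.
Bids ranked: 115 (Dune) > 77 (Alder) > 67 (Vantage) > 65 (Pike) > 49 (Novara) > 38 (Brio)
Dune is highest; pays the third-highest bid, $67.

Dune pays $67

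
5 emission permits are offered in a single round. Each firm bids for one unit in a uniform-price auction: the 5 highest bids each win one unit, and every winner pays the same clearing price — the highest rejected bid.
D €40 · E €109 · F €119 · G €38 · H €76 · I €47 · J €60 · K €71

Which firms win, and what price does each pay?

F, E, H, K, J; each pays €47

Bids ranked high→low: 119 (F), 109 (E), 76 (H), 71 (K), 60 (J), 47 (I), 40 (D), …
The 5 highest are F, E, H, K, J.
First losing bid is I's €47, which sets the uniform price.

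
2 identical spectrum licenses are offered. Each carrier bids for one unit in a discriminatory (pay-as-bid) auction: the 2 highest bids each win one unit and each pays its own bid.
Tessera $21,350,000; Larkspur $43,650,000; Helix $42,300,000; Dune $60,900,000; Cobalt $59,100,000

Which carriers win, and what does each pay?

Ordering the bids: 60,900,000 (Dune), 59,100,000 (Cobalt), 43,650,000 (Larkspur), 42,300,000 (Helix), …
Top 2: Dune, Cobalt.
Each winner pays its own bid: Dune $60,900,000, Cobalt $59,100,000.

Dune $60,900,000, Cobalt $59,100,000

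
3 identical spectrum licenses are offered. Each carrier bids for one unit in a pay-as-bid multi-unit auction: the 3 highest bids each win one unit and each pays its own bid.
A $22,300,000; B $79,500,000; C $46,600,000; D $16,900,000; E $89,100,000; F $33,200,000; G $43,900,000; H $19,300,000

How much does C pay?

C pays $46,600,000

Bids ranked high→low: 89,100,000 (E), 79,500,000 (B), 46,600,000 (C), 43,900,000 (G), 33,200,000 (F), …
Top 3: E, B, C.
C wins → own bid $46,600,000.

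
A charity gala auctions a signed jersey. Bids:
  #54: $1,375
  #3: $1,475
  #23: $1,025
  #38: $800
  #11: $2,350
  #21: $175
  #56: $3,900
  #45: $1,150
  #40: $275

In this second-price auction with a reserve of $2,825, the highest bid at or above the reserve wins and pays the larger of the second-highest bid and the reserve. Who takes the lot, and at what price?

#56 pays $2,825

Second-price auction with a reserve of $2,825: the highest bid at or above the reserve wins and pays the larger of the second-highest bid and the reserve.
Bids in order: 3,900 (#56) > 2,350 (#11) > 1,475 (#3) > 1,375 (#54) > 1,150 (#45) > 1,025 (#23) > …
Highest eligible bid: #56 at $3,900.
max(second-highest $2,350, reserve $2,825) = $2,825.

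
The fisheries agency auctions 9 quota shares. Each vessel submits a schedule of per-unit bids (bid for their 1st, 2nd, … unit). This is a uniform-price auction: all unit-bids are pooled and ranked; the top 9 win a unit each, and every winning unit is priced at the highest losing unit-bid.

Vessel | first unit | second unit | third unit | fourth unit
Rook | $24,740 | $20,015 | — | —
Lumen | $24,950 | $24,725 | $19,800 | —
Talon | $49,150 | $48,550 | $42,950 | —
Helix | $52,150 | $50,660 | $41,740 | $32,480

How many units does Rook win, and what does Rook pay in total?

Merging the schedules and taking the best 9: 52,150 (Helix-1), 50,660 (Helix-2), 49,150 (Talon-1), 48,550 (Talon-2), 42,950 (Talon-3), 41,740 (Helix-3), 32,480 (Helix-4), 24,950 (Lumen-1), 24,740 (Rook-1)
Highest rejected unit-bid = $24,725.
Rook wins 1 unit(s) at $24,725 each.

Rook: 1 unit, pays $24,725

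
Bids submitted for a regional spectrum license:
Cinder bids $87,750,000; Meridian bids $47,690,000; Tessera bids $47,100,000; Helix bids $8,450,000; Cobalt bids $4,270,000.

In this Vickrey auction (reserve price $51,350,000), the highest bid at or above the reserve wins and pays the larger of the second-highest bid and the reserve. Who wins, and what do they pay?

Cinder pays $51,350,000

Vickrey auction (reserve price $51,350,000): the highest bid at or above the reserve wins and pays the larger of the second-highest bid and the reserve.
Bids ranked: 87,750,000 (Cinder) > 47,690,000 (Meridian) > 47,100,000 (Tessera) > 8,450,000 (Helix) > 4,270,000 (Cobalt)
Highest eligible bid: Cinder at $87,750,000.
max(second-highest $47,690,000, reserve $51,350,000) = $51,350,000.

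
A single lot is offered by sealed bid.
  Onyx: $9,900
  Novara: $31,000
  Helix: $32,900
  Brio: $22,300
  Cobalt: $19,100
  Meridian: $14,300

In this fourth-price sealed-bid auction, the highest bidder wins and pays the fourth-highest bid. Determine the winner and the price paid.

Helix pays $19,100

Rule: the highest bidder wins and pays the fourth-highest bid.
Bids in order: 32,900 (Helix) > 31,000 (Novara) > 22,300 (Brio) > 19,100 (Cobalt) > 14,300 (Meridian) > 9,900 (Onyx)
Helix wins; payment is bid #4 in the ranking = $19,100.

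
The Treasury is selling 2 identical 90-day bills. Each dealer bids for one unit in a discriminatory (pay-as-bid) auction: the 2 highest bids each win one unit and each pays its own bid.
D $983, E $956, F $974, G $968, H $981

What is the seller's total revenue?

Total revenue: $1,964

Ordering the bids: 983 (D), 981 (H), 974 (F), 968 (G), …
Winners (2 units): D, H.
Total revenue = 983 + 981 = $1,964.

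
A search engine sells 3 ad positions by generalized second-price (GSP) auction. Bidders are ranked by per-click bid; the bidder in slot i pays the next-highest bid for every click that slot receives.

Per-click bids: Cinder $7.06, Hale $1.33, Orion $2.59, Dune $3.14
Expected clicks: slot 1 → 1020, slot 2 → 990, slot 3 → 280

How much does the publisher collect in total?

Total revenue: $6139.30

Ranked by bid: $7.06 (Cinder) > $3.14 (Dune) > $2.59 (Orion) > $1.33 (Hale)
Slot 1: Cinder pays $3.14 × 1020 = $3202.80
Slot 2: Dune pays $2.59 × 990 = $2564.10
Slot 3: Orion pays $1.33 × 280 = $372.40
Total = $6139.30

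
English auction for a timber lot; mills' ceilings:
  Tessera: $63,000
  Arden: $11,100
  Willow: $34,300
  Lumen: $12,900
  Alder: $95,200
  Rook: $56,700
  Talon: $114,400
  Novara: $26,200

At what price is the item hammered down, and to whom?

Talon wins at $95,200

Limits ranked: 114,400 (Talon) > 95,200 (Alder) > 63,000 (Tessera) > 56,700 (Rook) > 34,300 (Willow) > 26,200 (Novara) > …
Once the price passes $95,200, only Talon is left; the hammer falls at Alder's limit of $95,200.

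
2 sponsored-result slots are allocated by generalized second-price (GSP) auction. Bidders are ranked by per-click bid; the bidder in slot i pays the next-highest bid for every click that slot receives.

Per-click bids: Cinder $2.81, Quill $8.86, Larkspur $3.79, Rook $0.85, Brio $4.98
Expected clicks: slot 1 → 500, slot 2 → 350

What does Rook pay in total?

Per-click bids in order: $8.86 (Quill) > $4.98 (Brio) > $3.79 (Larkspur) > …
Rook ranks below slot 2 → no slot, pays nothing.

Rook pays $0.00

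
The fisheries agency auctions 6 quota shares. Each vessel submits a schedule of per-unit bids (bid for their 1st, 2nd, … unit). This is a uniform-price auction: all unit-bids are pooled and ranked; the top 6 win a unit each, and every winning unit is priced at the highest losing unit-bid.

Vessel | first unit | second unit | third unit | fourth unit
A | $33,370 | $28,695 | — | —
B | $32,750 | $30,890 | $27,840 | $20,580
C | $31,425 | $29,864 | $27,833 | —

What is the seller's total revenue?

Merging the schedules and taking the best 6: 33,370 (A-1), 32,750 (B-1), 31,425 (C-1), 30,890 (B-2), 29,864 (C-2), 28,695 (A-2)
Highest rejected unit-bid = $27,840.
Allocation: A 2, B 2, C 2. Every unit priced at $27,840.
Revenue = 6 × 27,840 = $167,040.

Total revenue: $167,040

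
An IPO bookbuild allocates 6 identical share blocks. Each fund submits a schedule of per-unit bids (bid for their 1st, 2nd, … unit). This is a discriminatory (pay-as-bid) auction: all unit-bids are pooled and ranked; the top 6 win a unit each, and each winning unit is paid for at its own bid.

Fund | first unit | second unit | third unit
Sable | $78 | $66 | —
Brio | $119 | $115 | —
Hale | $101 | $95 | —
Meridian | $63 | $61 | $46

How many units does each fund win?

Merging the schedules and taking the best 6: 119 (Brio-1), 115 (Brio-2), 101 (Hale-1), 95 (Hale-2), 78 (Sable-1), 66 (Sable-2)
Next rejected bid: $63 (not a price — pay-as-bid).
Allocation: Brio 2, Hale 2, Sable 2.

Brio 2, Hale 2, Sable 2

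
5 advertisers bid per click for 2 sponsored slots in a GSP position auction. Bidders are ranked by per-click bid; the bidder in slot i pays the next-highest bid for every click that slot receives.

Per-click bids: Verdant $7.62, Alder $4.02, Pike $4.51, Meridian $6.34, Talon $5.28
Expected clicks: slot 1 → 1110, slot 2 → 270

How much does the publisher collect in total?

Sorting advertisers: $7.62 (Verdant) > $6.34 (Meridian) > $5.28 (Talon) > …
Slot 1: Verdant pays $6.34 × 1110 = $7037.40
Slot 2: Meridian pays $5.28 × 270 = $1425.60
Total = $8463.00

Total revenue: $8463.00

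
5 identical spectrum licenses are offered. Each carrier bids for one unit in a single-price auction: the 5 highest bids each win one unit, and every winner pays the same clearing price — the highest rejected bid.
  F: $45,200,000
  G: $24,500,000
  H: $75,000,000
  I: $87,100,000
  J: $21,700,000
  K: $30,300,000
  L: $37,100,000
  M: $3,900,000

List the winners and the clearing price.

I, H, F, L, K; each pays $24,500,000

Sorting: 87,100,000 (I), 75,000,000 (H), 45,200,000 (F), 37,100,000 (L), 30,300,000 (K), 24,500,000 (G), 21,700,000 (J), …
Winners (5 units): I, H, F, L, K.
Clearing price = highest rejected bid = $24,500,000.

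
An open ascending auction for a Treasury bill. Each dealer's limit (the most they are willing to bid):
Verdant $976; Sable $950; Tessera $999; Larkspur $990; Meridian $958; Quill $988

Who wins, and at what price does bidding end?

Tessera wins at $990

Open ascending-bid auction: the price rises until one bidder remains; the winner pays the price at which the last rival dropped out.
Sorting limits: 999 (Tessera) > 990 (Larkspur) > 988 (Quill) > 976 (Verdant) > 958 (Meridian) > 950 (Sable)
Once the price passes $990, only Tessera is left; the hammer falls at Larkspur's limit of $990.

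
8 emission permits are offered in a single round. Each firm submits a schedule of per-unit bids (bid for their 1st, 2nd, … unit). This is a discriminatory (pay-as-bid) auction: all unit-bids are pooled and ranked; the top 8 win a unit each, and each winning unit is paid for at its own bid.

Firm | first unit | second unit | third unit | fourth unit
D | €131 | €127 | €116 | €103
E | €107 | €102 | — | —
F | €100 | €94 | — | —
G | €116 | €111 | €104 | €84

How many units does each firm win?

D 4, E 1, G 3

All unit-bids, highest first — top 8: 131 (D-1), 127 (D-2), 116 (D-3), 116 (G-1), 111 (G-2), 107 (E-1), 104 (G-3), 103 (D-4)
Next rejected bid: €102 (not a price — pay-as-bid).
Allocation: D 4, E 1, G 3.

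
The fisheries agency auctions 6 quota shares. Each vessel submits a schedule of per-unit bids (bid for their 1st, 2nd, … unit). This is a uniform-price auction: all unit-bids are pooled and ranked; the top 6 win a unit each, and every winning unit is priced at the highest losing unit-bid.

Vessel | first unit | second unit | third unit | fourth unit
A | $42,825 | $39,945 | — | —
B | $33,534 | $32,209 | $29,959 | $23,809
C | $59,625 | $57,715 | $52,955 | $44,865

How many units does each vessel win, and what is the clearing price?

A 2, C 4; clearing price $33,534

Pooled unit-bids ranked (top 6): 59,625 (C-1), 57,715 (C-2), 52,955 (C-3), 44,865 (C-4), 42,825 (A-1), 39,945 (A-2)
Highest rejected unit-bid = $33,534.
Allocation: A 2, C 4.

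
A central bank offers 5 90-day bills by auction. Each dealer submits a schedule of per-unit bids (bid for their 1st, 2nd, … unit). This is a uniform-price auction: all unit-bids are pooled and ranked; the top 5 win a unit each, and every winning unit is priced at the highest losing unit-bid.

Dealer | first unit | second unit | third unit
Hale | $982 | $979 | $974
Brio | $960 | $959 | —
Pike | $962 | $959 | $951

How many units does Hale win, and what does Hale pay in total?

Hale: 3 units, pays $2,877

All unit-bids, highest first — top 5: 982 (Hale-1), 979 (Hale-2), 974 (Hale-3), 962 (Pike-1), 960 (Brio-1)
First bid not allocated: $959.
Hale wins 3 unit(s) at $959 each.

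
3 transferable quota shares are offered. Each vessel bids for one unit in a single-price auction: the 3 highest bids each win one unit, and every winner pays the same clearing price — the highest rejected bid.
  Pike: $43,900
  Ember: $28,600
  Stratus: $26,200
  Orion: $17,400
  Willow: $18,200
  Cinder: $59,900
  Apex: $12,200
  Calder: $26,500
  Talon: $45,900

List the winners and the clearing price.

Sorting: 59,900 (Cinder), 45,900 (Talon), 43,900 (Pike), 28,600 (Ember), 26,500 (Calder), …
Top 3: Cinder, Talon, Pike.
Highest unsuccessful bid: $28,600 → clearing price.

Cinder, Talon, Pike; each pays $28,600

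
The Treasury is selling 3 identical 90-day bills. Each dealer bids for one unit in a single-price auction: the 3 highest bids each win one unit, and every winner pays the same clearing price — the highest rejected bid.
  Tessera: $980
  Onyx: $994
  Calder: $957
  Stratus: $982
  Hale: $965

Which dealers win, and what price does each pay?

Onyx, Stratus, Tessera; each pays $965

Bids ranked high→low: 994 (Onyx), 982 (Stratus), 980 (Tessera), 965 (Hale), 957 (Calder)
Winners (3 units): Onyx, Stratus, Tessera.
Highest unsuccessful bid: $965 → clearing price.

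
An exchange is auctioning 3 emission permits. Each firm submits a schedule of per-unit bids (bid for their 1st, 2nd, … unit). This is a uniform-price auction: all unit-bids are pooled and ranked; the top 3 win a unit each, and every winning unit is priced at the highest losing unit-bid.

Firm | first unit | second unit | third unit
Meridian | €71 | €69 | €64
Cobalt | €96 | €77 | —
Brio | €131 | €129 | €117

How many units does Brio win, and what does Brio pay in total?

Brio: 3 units, pays €288

Pooled unit-bids ranked (top 3): 131 (Brio-1), 129 (Brio-2), 117 (Brio-3)
First bid not allocated: €96.
Brio wins 3 unit(s) at €96 each.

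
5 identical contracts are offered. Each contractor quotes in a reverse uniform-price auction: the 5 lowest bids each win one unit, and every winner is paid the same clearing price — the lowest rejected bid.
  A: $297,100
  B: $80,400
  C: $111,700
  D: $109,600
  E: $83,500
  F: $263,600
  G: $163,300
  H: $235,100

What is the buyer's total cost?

Total cost: $1,175,500

Ordering the bids: 80,400 (B), 83,500 (E), 109,600 (D), 111,700 (C), 163,300 (G), 235,100 (H), 263,600 (F), …
Winners (5 units): B, E, D, C, G.
Lowest unsuccessful bid: $235,100 → clearing price.
Total cost = 5 × $235,100 = $1,175,500.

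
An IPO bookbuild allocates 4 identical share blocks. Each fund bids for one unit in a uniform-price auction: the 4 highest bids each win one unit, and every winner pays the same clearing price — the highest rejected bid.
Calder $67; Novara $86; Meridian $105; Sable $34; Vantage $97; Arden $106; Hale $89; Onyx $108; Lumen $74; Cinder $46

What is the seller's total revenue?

Bids ranked high→low: 108 (Onyx), 106 (Arden), 105 (Meridian), 97 (Vantage), 89 (Hale), 86 (Novara), …
Winners (4 units): Onyx, Arden, Meridian, Vantage.
Highest unsuccessful bid: $89 → clearing price.
Total revenue = 4 × $89 = $356.

Total revenue: $356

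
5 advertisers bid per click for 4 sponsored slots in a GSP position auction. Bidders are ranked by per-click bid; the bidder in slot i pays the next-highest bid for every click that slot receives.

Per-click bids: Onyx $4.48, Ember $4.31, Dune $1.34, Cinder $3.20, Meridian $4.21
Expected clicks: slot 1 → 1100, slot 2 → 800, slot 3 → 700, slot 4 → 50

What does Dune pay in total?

Dune pays $0.00

Ranked by bid: $4.48 (Onyx) > $4.31 (Ember) > $4.21 (Meridian) > $3.20 (Cinder) > $1.34 (Dune)
Dune ranks below slot 4 → no slot, pays nothing.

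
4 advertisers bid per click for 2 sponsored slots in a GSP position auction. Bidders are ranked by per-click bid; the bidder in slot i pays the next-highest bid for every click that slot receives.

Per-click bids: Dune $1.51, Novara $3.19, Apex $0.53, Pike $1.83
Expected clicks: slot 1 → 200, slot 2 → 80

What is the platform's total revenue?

Ranked by bid: $3.19 (Novara) > $1.83 (Pike) > $1.51 (Dune) > …
Slot 1: Novara pays $1.83 × 200 = $366.00
Slot 2: Pike pays $1.51 × 80 = $120.80
Total = $486.80

Total revenue: $486.80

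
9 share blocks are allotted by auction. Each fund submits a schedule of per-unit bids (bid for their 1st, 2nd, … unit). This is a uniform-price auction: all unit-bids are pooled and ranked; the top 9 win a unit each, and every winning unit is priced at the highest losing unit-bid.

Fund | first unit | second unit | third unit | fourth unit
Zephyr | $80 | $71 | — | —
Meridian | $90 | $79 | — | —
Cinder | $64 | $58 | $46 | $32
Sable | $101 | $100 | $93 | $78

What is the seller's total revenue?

Merging the schedules and taking the best 9: 101 (Sable-1), 100 (Sable-2), 93 (Sable-3), 90 (Meridian-1), 80 (Zephyr-1), 79 (Meridian-2), 78 (Sable-4), 71 (Zephyr-2), 64 (Cinder-1)
Highest rejected unit-bid = $58.
Allocation: Cinder 1, Meridian 2, Sable 4, Zephyr 2. Every unit priced at $58.
Revenue = 9 × 58 = $522.

Total revenue: $522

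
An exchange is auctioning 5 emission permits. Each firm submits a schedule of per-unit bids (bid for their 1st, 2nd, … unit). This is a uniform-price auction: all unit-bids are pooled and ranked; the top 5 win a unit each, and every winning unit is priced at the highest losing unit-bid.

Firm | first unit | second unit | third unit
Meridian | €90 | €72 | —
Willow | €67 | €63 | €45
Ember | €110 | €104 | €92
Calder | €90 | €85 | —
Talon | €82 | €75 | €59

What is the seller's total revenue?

Total revenue: €425

Pooled unit-bids ranked (top 5): 110 (Ember-1), 104 (Ember-2), 92 (Ember-3), 90 (Meridian-1), 90 (Calder-1)
The (k+1)-th unit-bid is €85.
Allocation: Calder 1, Ember 3, Meridian 1. Every unit priced at €85.
Revenue = 5 × 85 = €425.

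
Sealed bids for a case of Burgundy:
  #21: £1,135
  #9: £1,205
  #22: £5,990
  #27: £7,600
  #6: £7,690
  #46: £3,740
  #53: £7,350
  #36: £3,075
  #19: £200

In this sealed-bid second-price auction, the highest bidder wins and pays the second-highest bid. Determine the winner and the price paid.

#6 pays £7,600

Bids ranked: 7,690 (#6) > 7,600 (#27) > 7,350 (#53) > 5,990 (#22) > 3,740 (#46) > 3,075 (#36) > …
Second-price: #6 pays #27's bid of £7,600.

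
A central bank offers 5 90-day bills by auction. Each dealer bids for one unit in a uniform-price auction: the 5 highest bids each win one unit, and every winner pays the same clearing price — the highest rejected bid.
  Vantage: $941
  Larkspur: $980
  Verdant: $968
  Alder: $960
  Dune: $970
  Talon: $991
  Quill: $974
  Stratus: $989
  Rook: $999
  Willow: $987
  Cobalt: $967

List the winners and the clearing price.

Sorting: 999 (Rook), 991 (Talon), 989 (Stratus), 987 (Willow), 980 (Larkspur), 974 (Quill), 970 (Dune), …
Top 5: Rook, Talon, Stratus, Willow, Larkspur.
Highest unsuccessful bid: $974 → clearing price.

Rook, Talon, Stratus, Willow, Larkspur; each pays $974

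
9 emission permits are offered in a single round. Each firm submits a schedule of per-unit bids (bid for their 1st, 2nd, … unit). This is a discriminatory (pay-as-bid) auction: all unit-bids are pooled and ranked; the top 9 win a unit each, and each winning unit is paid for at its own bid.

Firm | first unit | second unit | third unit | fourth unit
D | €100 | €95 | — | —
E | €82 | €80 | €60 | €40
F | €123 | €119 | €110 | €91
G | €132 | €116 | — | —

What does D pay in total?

D pays €195

Pooled unit-bids ranked (top 9): 132 (G-1), 123 (F-1), 119 (F-2), 116 (G-2), 110 (F-3), 100 (D-1), 95 (D-2), 91 (F-4), 82 (E-1)
Next rejected bid: €80 (not a price — pay-as-bid).
D's winning unit-bids: 100 + 95 = €195.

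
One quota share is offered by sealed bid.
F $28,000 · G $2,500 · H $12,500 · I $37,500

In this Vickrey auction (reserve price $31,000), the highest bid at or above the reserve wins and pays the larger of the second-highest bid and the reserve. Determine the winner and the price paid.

Sorting bids: 37,500 (I) > 28,000 (F) > 12,500 (H) > 2,500 (G)
Highest eligible bid: I at $37,500.
Second-highest bid $28,000 is below the reserve $31,000, so the reserve binds → payment $31,000.

I pays $31,000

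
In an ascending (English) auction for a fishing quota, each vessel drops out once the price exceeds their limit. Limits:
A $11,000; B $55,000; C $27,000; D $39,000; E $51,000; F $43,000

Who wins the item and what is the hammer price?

Sorting limits: 55,000 (B) > 51,000 (E) > 43,000 (F) > 39,000 (D) > 27,000 (C) > 11,000 (A)
Bidding ends when E exits at $51,000; B takes it.

B wins at $51,000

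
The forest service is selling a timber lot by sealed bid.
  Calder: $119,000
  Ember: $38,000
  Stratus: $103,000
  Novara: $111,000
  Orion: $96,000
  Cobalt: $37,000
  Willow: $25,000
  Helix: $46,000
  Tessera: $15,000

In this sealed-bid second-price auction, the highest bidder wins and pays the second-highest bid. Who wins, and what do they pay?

Calder pays $111,000

Sealed-bid second-price auction: the highest bidder wins and pays the second-highest bid.
Sorting bids: 119,000 (Calder) > 111,000 (Novara) > 103,000 (Stratus) > 96,000 (Orion) > 46,000 (Helix) > 38,000 (Ember) > …
Second-price: Calder pays Novara's bid of $111,000.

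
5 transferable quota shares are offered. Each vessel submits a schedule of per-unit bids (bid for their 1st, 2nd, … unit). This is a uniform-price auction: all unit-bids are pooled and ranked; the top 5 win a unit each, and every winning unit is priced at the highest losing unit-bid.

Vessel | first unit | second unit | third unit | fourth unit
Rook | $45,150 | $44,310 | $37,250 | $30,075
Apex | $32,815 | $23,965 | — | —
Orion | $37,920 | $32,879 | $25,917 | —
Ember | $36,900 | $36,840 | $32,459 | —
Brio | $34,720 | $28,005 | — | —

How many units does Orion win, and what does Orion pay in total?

Orion: 1 unit, pays $36,840

Pooled unit-bids ranked (top 5): 45,150 (Rook-1), 44,310 (Rook-2), 37,920 (Orion-1), 37,250 (Rook-3), 36,900 (Ember-1)
Highest rejected unit-bid = $36,840.
Orion wins 1 unit(s) at $36,840 each.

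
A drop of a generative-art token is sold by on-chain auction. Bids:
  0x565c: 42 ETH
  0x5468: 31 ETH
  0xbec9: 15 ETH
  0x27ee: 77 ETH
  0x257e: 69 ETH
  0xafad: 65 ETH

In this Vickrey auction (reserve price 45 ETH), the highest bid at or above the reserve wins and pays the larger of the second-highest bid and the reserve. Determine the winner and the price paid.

Vickrey auction (reserve price 45 ETH): the highest bid at or above the reserve wins and pays the larger of the second-highest bid and the reserve.
Bids ranked: 77 (0x27ee) > 69 (0x257e) > 65 (0xafad) > 42 (0x565c) > 31 (0x5468) > 15 (0xbec9)
Highest eligible bid: 0x27ee at 77 ETH.
Second-highest bid 69 ETH exceeds the reserve 45 ETH → payment 69 ETH.

0x27ee pays 69 ETH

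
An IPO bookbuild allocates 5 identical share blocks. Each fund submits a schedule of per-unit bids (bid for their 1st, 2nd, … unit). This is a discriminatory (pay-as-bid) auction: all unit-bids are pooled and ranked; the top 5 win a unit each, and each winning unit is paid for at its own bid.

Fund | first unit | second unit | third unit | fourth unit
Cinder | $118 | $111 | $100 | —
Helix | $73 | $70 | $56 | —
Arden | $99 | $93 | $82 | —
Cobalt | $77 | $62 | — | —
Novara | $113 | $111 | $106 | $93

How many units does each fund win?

Pooled unit-bids ranked (top 5): 118 (Cinder-1), 113 (Novara-1), 111 (Cinder-2), 111 (Novara-2), 106 (Novara-3)
Next rejected bid: $100 (not a price — pay-as-bid).
Allocation: Cinder 2, Novara 3.

Cinder 2, Novara 3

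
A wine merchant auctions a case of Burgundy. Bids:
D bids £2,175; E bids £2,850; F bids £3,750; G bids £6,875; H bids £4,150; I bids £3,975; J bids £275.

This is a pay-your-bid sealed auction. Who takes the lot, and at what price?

G pays £6,875

Bids in order: 6,875 (G) > 4,150 (H) > 3,975 (I) > 3,750 (F) > 2,850 (E) > 2,175 (D) > …
First-price: G pays what they bid, £6,875.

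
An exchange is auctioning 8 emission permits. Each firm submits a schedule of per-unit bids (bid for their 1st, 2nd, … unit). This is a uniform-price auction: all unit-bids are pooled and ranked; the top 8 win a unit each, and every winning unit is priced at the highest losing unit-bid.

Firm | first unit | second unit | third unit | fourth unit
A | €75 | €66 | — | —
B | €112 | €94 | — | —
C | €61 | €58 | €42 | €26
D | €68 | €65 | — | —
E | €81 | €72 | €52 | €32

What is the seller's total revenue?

Merging the schedules and taking the best 8: 112 (B-1), 94 (B-2), 81 (E-1), 75 (A-1), 72 (E-2), 68 (D-1), 66 (A-2), 65 (D-2)
First bid not allocated: €61.
Allocation: A 2, B 2, D 2, E 2. Every unit priced at €61.
Revenue = 8 × 61 = €488.

Total revenue: €488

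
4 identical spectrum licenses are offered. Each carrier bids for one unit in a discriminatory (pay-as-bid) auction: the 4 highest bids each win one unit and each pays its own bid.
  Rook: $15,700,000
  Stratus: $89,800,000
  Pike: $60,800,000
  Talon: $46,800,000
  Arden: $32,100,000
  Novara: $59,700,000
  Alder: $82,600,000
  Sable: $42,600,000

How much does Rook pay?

Rook pays $0

Sorting: 89,800,000 (Stratus), 82,600,000 (Alder), 60,800,000 (Pike), 59,700,000 (Novara), 46,800,000 (Talon), 42,600,000 (Sable), …
Top 4: Stratus, Alder, Pike, Novara.
Rook does not win → $0.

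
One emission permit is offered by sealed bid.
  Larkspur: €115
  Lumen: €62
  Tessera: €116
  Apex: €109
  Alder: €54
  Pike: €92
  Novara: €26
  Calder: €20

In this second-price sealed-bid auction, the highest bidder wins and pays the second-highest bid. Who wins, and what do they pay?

Rule: the highest bidder wins and pays the second-highest bid.
Bids ranked: 116 (Tessera) > 115 (Larkspur) > 109 (Apex) > 92 (Pike) > 62 (Lumen) > 54 (Alder) > …
Tessera wins with the highest bid; price is set by the runner-up at €115.

Tessera pays €115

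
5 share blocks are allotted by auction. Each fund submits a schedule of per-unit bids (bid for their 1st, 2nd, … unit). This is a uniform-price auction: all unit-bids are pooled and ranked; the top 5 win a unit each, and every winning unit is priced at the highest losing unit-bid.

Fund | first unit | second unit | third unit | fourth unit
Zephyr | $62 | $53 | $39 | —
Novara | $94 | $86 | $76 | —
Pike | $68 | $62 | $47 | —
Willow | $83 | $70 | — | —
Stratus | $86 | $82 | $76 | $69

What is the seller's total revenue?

Pooled unit-bids ranked (top 5): 94 (Novara-1), 86 (Novara-2), 86 (Stratus-1), 83 (Willow-1), 82 (Stratus-2)
First bid not allocated: $76.
Allocation: Novara 2, Stratus 2, Willow 1. Every unit priced at $76.
Revenue = 5 × 76 = $380.

Total revenue: $380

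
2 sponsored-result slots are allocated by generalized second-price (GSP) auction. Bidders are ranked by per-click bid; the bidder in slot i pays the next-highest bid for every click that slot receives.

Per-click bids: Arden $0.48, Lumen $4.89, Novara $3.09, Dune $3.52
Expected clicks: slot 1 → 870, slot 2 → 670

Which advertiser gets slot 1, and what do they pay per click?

Lumen; $3.52 per click

Sorting advertisers: $4.89 (Lumen) > $3.52 (Dune) > $3.09 (Novara) > …
Slot 1 goes to the first-ranked bidder, Lumen, who pays the next bid down: $3.52/click.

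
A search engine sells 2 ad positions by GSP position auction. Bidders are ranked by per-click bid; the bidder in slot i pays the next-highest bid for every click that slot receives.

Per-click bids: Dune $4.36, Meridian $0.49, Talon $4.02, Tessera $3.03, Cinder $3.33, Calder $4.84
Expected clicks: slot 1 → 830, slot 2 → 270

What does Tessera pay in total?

Per-click bids in order: $4.84 (Calder) > $4.36 (Dune) > $4.02 (Talon) > …
Tessera ranks below slot 2 → no slot, pays nothing.

Tessera pays $0.00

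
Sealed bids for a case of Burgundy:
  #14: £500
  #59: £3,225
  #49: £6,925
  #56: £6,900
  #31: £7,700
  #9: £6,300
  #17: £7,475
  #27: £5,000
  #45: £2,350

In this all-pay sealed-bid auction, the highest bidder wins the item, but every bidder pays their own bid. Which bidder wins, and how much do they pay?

#31 pays £7,700

Rule: the highest bidder wins the item, but every bidder pays their own bid.
Sorting bids: 7,700 (#31) > 7,475 (#17) > 6,925 (#49) > 6,900 (#56) > 6,300 (#9) > 5,000 (#27) > …
#31 wins with the top bid; all bids are sunk regardless.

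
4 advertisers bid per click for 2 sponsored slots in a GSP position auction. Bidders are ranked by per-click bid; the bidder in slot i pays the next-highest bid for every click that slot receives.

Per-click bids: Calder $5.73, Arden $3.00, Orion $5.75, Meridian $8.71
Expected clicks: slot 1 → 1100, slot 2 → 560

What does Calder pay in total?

Per-click bids in order: $8.71 (Meridian) > $5.75 (Orion) > $5.73 (Calder) > …
Calder ranks below slot 2 → no slot, pays nothing.

Calder pays $0.00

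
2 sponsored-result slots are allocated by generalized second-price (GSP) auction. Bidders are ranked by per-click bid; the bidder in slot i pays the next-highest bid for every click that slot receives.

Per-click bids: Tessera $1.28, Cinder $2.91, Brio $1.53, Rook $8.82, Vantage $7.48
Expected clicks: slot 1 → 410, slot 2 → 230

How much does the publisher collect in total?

Sorting advertisers: $8.82 (Rook) > $7.48 (Vantage) > $2.91 (Cinder) > …
Slot 1: Rook pays $7.48 × 410 = $3066.80
Slot 2: Vantage pays $2.91 × 230 = $669.30
Total = $3736.10

Total revenue: $3736.10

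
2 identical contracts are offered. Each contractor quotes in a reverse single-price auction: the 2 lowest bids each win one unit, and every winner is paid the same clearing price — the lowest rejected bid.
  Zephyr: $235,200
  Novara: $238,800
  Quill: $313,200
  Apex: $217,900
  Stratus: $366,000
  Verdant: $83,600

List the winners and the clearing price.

Verdant, Apex; each is paid $235,200

Bids ranked low→high: 83,600 (Verdant), 217,900 (Apex), 235,200 (Zephyr), 238,800 (Novara), …
The 2 lowest are Verdant, Apex.
Lowest unsuccessful bid: $235,200 → clearing price.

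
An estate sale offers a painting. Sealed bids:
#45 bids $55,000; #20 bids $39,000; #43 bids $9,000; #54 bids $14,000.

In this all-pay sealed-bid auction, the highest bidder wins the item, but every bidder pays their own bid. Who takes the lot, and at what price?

Bids ranked: 55,000 (#45) > 39,000 (#20) > 14,000 (#54) > 9,000 (#43)
#45 wins with the top bid; all bids are sunk regardless.

#45 pays $55,000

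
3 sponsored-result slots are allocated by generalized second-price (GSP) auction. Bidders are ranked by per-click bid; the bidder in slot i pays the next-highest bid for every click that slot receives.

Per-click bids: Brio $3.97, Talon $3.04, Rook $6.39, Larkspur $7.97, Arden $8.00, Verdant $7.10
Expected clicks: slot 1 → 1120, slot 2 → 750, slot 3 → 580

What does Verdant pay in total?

Ranked by bid: $8.00 (Arden) > $7.97 (Larkspur) > $7.10 (Verdant) > $6.39 (Rook) > …
Verdant holds slot 3 → pays next bid $6.39 × 580 clicks = $3706.20.

Verdant pays $3706.20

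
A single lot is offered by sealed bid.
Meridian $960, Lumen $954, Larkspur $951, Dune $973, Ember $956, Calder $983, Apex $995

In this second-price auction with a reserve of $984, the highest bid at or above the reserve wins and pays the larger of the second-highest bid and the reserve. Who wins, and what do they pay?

Apex pays $984

Bids in order: 995 (Apex) > 983 (Calder) > 973 (Dune) > 960 (Meridian) > 956 (Ember) > 954 (Lumen) > …
Apex has the top bid at or above the reserve ($995).
Second-highest bid $983 is below the reserve $984, so the reserve binds → payment $984.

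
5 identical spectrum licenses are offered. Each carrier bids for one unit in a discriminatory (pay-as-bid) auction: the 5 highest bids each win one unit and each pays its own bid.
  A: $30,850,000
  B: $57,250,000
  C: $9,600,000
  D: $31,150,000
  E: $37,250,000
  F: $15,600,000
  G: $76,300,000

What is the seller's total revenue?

Total revenue: $232,800,000

Ordering the bids: 76,300,000 (G), 57,250,000 (B), 37,250,000 (E), 31,150,000 (D), 30,850,000 (A), 15,600,000 (F), 9,600,000 (C)
The 5 highest are G, B, E, D, A.
Total revenue = 76,300,000 + 57,250,000 + 37,250,000 + 31,150,000 + 30,850,000 = $232,800,000.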